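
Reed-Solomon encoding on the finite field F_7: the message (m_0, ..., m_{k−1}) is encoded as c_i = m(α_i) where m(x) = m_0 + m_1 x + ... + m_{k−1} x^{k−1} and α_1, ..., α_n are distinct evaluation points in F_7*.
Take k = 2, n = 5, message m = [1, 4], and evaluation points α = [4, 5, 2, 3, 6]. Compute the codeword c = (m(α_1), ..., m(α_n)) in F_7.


c = [3, 0, 2, 6, 4]

Message polynomial: m(x) = 1 + 4·x (mod 7).
For each evaluation point α_i, compute m(α_i) mod 7:
  α_1 = 4: Horner steps 4 → 3, so m(4) = 3.
  α_2 = 5: Horner steps 4 → 0, so m(5) = 0.
  α_3 = 2: Horner steps 4 → 2, so m(2) = 2.
  α_4 = 3: Horner steps 4 → 6, so m(3) = 6.
  α_5 = 6: Horner steps 4 → 4, so m(6) = 4.
Codeword c = [3, 0, 2, 6, 4] ∈ F_7^5.


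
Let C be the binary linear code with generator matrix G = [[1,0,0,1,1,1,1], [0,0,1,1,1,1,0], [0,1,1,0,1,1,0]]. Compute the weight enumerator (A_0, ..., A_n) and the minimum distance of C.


Weight distribution: A_0 = 1, A_2 = 1, A_3 = 1, A_4 = 2, A_5 = 3. Minimum distance d = 2.

Enumerate all 2^3 = 8 messages m ∈ F_2^3.
For each, compute codeword c = mG in F_2^7, then tally its weight.
  m = 000 → c = 0000000, weight = 0.
  m = 100 → c = 1001111, weight = 5.
  m = 010 → c = 0011110, weight = 4.
  m = 110 → c = 1010001, weight = 3.
  m = 001 → c = 0110110, weight = 4.
  m = 101 → c = 1111001, weight = 5.
  m = 011 → c = 0101000, weight = 2.
  m = 111 → c = 1100111, weight = 5.
Tally weights:
  weight 0: 1 codewords.
  weight 2: 1 codewords.
  weight 3: 1 codewords.
  weight 4: 2 codewords.
  weight 5: 3 codewords.
Minimum distance d = smallest w > 0 with A_w > 0 = 2.
Sanity: Σ A_w = 8 = 2^3 = 8 ✓.


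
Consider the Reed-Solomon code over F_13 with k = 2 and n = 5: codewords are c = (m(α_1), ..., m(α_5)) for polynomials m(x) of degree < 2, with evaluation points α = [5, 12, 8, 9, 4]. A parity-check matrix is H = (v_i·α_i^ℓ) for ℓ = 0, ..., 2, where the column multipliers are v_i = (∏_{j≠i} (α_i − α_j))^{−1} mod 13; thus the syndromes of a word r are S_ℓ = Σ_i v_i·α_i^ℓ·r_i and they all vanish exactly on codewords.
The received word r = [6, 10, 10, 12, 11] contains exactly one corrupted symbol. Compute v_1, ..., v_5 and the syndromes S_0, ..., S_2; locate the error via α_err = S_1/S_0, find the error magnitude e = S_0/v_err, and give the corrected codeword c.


S = (5, 1, 8), error at position 3, error magnitude e = 6, c = [6, 10, 4, 12, 11].

Step 1: column multipliers v_i = (∏_{j≠i}(α_i − α_j))^{−1} mod 13.
  i = 1 (α = 5): (5−12)(5−8)(5−9)(5−4) = (−7)·(−3)·(−4)·1 = −84 ≡ 7, so v_1 = 7^{−1} = 2 (mod 13).
  i = 2 (α = 12): (12−5)(12−8)(12−9)(12−4) = 7·4·3·8 = 672 ≡ 9, so v_2 = 9^{−1} = 3 (mod 13).
  i = 3 (α = 8): (8−5)(8−12)(8−9)(8−4) = 3·(−4)·(−1)·4 = 48 ≡ 9, so v_3 = 9^{−1} = 3 (mod 13).
  i = 4 (α = 9): (9−5)(9−12)(9−8)(9−4) = 4·(−3)·1·5 = −60 ≡ 5, so v_4 = 5^{−1} = 8 (mod 13).
  i = 5 (α = 4): (4−5)(4−12)(4−8)(4−9) = (−1)·(−8)·(−4)·(−5) = 160 ≡ 4, so v_5 = 4^{−1} = 10 (mod 13).
  v = [2, 3, 3, 8, 10].
Step 2: syndromes of r = [6, 10, 10, 12, 11] (all sums mod 13).
  S_0 = Σ v_i r_i = 2·6 + 3·10 + 3·10 + 8·12 + 10·11 = 278 ≡ 5.
  S_1 = Σ v_i α_i r_i = 2·5·6 + 3·12·10 + 3·8·10 + 8·9·12 + 10·4·11 = 1964 ≡ 1.
  α_i^2 mod 13 = [12, 1, 12, 3, 3].
  S_2 = Σ v_i α_i^2 r_i = 2·12·6 + 3·1·10 + 3·12·10 + 8·3·12 + 10·3·11 = 1152 ≡ 8.
  S = (5, 1, 8) ≠ 0, so r is not a codeword (an error is present).
Step 3: locate the error. For a single error e at position i, S_ℓ = v_i·e·α_i^ℓ, so α_err = S_1/S_0.
  S_0^{−1} = 5^{−1} = 8 (mod 13), so α_err = 1·8 = 8 ≡ 8 = α_3. Error position i = 3.
  Consistency check: S_2/S_1 = 8·1 = 8 ≡ 8 = α_err ✓ (single-error assumption holds).
Step 4: error magnitude e = S_0/v_3 = S_0·∏_{j≠3}(α_3 − α_j) = 5·9 = 45 ≡ 6 (mod 13).
Step 5: correct position 3: c_3 = r_3 − e = 10 − 6 ≡ 4 (mod 13). Hence c = [6, 10, 4, 12, 11].
  Check: interpolating c through the α_i gives m(x) = 5 + 8·x (degree < 2) with m(α_i) = c_i for every i, so c is indeed a codeword.


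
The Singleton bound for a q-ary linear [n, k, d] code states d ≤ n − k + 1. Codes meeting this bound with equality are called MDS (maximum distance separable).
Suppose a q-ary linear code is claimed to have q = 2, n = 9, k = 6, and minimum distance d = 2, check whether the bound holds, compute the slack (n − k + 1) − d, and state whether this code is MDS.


Singleton RHS = n − k + 1 = 4, slack = 2, bound satisfied, not MDS.

Singleton bound: d ≤ n − k + 1.
Here n = 9, k = 6, so n − k + 1 = 4.
Given d = 2, check d ≤ 4: YES.
Slack = (n − k + 1) − d = 2.
The code is NOT MDS (slack = 2 > 0).
Description: the claimed parameters are [9, 6, 2]_2; such a code would be non-MDS.


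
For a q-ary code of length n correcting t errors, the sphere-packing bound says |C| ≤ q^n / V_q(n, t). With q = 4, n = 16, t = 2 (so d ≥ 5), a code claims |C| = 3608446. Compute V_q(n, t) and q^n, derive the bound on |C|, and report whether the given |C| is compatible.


V_q(n, t) = 1129, q^n = 4294967296, Hamming bound = 3804222, |C| = 3608446 ≤ bound (satisfied).

Step 1: Compute V_q(n, t) = Σ_{j=0}^2 C(n, j) (q−1)^j.
  j = 0: C(16,0)·(3)^0 = 1·1 = 1.
  j = 1: C(16,1)·(3)^1 = 16·3 = 48.
  j = 2: C(16,2)·(3)^2 = 120·9 = 1080.
  V_q(n, t) = 1 + 48 + 1080 = 1129.
Step 2: q^n = 4^16 = 4294967296.
Step 3: Hamming bound ⌊q^n / V_q(n,t)⌋ = ⌊4294967296/1129⌋ = 3804222.
Step 4: Compare |C| = 3608446 to 3804222: satisfied.
The claimed |C| lies below the Hamming bound.


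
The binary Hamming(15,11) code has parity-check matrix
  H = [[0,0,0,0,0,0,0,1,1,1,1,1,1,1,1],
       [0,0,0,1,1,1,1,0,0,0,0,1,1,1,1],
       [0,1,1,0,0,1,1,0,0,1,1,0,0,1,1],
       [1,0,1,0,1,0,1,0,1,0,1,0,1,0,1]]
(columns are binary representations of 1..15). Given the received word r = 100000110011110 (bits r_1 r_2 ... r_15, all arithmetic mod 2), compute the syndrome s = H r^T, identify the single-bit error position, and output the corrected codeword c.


s = (1, 0, 1, 0)^T, error position = 10, corrected codeword c = 100000110111110

Compute s = H r^T mod 2 one row at a time:
  s_1 = 1 + 0 + 0 + 1 + 1 + 1 + 1 + 0 = 5 ≡ 1 (mod 2).
  s_2 = 0 + 0 + 0 + 1 + 1 + 1 + 1 + 0 = 4 ≡ 0 (mod 2).
  s_3 = 0 + 0 + 0 + 1 + 0 + 1 + 1 + 0 = 3 ≡ 1 (mod 2).
  s_4 = 1 + 0 + 0 + 1 + 0 + 1 + 1 + 0 = 4 ≡ 0 (mod 2).
s = (1, 0, 1, 0)^T — this equals column 10 of H (binary 1010), so error is at position 10.
Correct: flip bit 10 of r = 100000110011110 to get c = 100000110111110.


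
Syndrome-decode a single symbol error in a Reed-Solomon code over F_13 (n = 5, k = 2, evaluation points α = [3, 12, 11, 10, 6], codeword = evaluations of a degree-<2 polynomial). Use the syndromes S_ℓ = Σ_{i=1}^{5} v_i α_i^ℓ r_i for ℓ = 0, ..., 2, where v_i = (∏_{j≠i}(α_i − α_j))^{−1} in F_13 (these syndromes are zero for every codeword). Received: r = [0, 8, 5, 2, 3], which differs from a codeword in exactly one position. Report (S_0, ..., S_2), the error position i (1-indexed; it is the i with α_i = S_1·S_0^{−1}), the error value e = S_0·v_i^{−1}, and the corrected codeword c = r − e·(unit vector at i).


S = (8, 11, 7), error at position 1, error magnitude e = 6, c = [7, 8, 5, 2, 3].

Step 1: column multipliers v_i = (∏_{j≠i}(α_i − α_j))^{−1} mod 13.
  i = 1 (α = 3): (3−12)(3−11)(3−10)(3−6) = (−9)·(−8)·(−7)·(−3) = 1512 ≡ 4, so v_1 = 4^{−1} = 10 (mod 13).
  i = 2 (α = 12): (12−3)(12−11)(12−10)(12−6) = 9·1·2·6 = 108 ≡ 4, so v_2 = 4^{−1} = 10 (mod 13).
  i = 3 (α = 11): (11−3)(11−12)(11−10)(11−6) = 8·(−1)·1·5 = −40 ≡ 12, so v_3 = 12^{−1} = 12 (mod 13).
  i = 4 (α = 10): (10−3)(10−12)(10−11)(10−6) = 7·(−2)·(−1)·4 = 56 ≡ 4, so v_4 = 4^{−1} = 10 (mod 13).
  i = 5 (α = 6): (6−3)(6−12)(6−11)(6−10) = 3·(−6)·(−5)·(−4) = −360 ≡ 4, so v_5 = 4^{−1} = 10 (mod 13).
  v = [10, 10, 12, 10, 10].
Step 2: syndromes of r = [0, 8, 5, 2, 3] (all sums mod 13).
  S_0 = Σ v_i r_i = 10·0 + 10·8 + 12·5 + 10·2 + 10·3 = 190 ≡ 8.
  S_1 = Σ v_i α_i r_i = 10·3·0 + 10·12·8 + 12·11·5 + 10·10·2 + 10·6·3 = 2000 ≡ 11.
  α_i^2 mod 13 = [9, 1, 4, 9, 10].
  S_2 = Σ v_i α_i^2 r_i = 10·9·0 + 10·1·8 + 12·4·5 + 10·9·2 + 10·10·3 = 800 ≡ 7.
  S = (8, 11, 7) ≠ 0, so r is not a codeword (an error is present).
Step 3: locate the error. For a single error e at position i, S_ℓ = v_i·e·α_i^ℓ, so α_err = S_1/S_0.
  S_0^{−1} = 8^{−1} = 5 (mod 13), so α_err = 11·5 = 55 ≡ 3 = α_1. Error position i = 1.
  Consistency check: S_2/S_1 = 7·6 = 42 ≡ 3 = α_err ✓ (single-error assumption holds).
Step 4: error magnitude e = S_0/v_1 = S_0·∏_{j≠1}(α_1 − α_j) = 8·4 = 32 ≡ 6 (mod 13).
Step 5: correct position 1: c_1 = r_1 − e = 0 − 6 ≡ 7 (mod 13). Hence c = [7, 8, 5, 2, 3].
  Check: interpolating c through the α_i gives m(x) = 11 + 3·x (degree < 2) with m(α_i) = c_i for every i, so c is indeed a codeword.


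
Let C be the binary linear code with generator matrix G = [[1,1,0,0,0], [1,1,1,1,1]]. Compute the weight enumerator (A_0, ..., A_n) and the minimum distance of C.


Weight distribution: A_0 = 1, A_2 = 1, A_3 = 1, A_5 = 1. Minimum distance d = 2.

Enumerate all 2^2 = 4 messages m ∈ F_2^2.
For each, compute codeword c = mG in F_2^5, then tally its weight.
  m = 00 → c = 00000, weight = 0.
  m = 10 → c = 11000, weight = 2.
  m = 01 → c = 11111, weight = 5.
  m = 11 → c = 00111, weight = 3.
Tally weights:
  weight 0: 1 codewords.
  weight 2: 1 codewords.
  weight 3: 1 codewords.
  weight 5: 1 codewords.
Minimum distance d = smallest w > 0 with A_w > 0 = 2.
Sanity: Σ A_w = 4 = 2^2 = 4 ✓.


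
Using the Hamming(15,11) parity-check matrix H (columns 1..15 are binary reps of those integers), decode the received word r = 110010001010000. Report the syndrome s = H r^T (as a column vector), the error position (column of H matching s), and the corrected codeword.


s = (0, 1, 0, 0)^T, error position = 4, corrected codeword c = 110110001010000

Compute s = H r^T mod 2 one row at a time:
  s_1 = 0 + 1 + 0 + 1 + 0 + 0 + 0 + 0 = 2 ≡ 0 (mod 2).
  s_2 = 0 + 1 + 0 + 0 + 0 + 0 + 0 + 0 = 1 ≡ 1 (mod 2).
  s_3 = 1 + 0 + 0 + 0 + 0 + 1 + 0 + 0 = 2 ≡ 0 (mod 2).
  s_4 = 1 + 0 + 1 + 0 + 1 + 1 + 0 + 0 = 4 ≡ 0 (mod 2).
s = (0, 1, 0, 0)^T — this equals column 4 of H (binary 0100), so error is at position 4.
Correct: flip bit 4 of r = 110010001010000 to get c = 110110001010000.


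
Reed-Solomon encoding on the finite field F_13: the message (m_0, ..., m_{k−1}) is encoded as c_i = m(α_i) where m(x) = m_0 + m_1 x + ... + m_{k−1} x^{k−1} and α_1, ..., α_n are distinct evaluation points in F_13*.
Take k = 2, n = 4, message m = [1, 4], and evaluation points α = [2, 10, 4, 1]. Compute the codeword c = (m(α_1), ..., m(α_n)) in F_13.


c = [9, 2, 4, 5]

Message polynomial: m(x) = 1 + 4·x (mod 13).
For each evaluation point α_i, compute m(α_i) mod 13:
  α_1 = 2: Horner steps 4 → 9, so m(2) = 9.
  α_2 = 10: Horner steps 4 → 2, so m(10) = 2.
  α_3 = 4: Horner steps 4 → 4, so m(4) = 4.
  α_4 = 1: Horner steps 4 → 5, so m(1) = 5.
Codeword c = [9, 2, 4, 5] ∈ F_13^4.


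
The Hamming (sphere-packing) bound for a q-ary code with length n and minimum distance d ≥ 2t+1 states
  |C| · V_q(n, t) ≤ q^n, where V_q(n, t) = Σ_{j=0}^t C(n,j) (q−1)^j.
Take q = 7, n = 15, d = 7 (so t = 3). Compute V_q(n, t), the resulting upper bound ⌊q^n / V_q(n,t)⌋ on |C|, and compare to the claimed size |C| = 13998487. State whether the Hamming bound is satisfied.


V_q(n, t) = 102151, q^n = 4747561509943, Hamming bound = 46475918, |C| = 13998487 ≤ bound (satisfied).

Step 1: Compute V_q(n, t) = Σ_{j=0}^3 C(n, j) (q−1)^j.
  j = 0: C(15,0)·(6)^0 = 1·1 = 1.
  j = 1: C(15,1)·(6)^1 = 15·6 = 90.
  j = 2: C(15,2)·(6)^2 = 105·36 = 3780.
  j = 3: C(15,3)·(6)^3 = 455·216 = 98280.
  V_q(n, t) = 1 + 90 + 3780 + 98280 = 102151.
Step 2: q^n = 7^15 = 4747561509943.
Step 3: Hamming bound ⌊q^n / V_q(n,t)⌋ = ⌊4747561509943/102151⌋ = 46475918.
Step 4: Compare |C| = 13998487 to 46475918: satisfied.
The claimed |C| lies below the Hamming bound.


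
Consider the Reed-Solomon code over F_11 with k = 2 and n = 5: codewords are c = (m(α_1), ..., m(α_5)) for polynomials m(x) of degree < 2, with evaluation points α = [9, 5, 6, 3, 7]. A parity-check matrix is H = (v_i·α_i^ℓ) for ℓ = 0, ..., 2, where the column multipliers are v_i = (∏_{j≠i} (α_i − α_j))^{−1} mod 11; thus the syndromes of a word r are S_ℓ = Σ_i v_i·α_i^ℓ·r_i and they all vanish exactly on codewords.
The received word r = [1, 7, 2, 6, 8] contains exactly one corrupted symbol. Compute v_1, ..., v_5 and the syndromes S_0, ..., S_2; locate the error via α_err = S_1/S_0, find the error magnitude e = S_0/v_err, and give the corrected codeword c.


S = (3, 5, 1), error at position 1, error magnitude e = 3, c = [9, 7, 2, 6, 8].

Step 1: column multipliers v_i = (∏_{j≠i}(α_i − α_j))^{−1} mod 11.
  i = 1 (α = 9): (9−5)(9−6)(9−3)(9−7) = 4·3·6·2 = 144 ≡ 1, so v_1 = 1^{−1} = 1 (mod 11).
  i = 2 (α = 5): (5−9)(5−6)(5−3)(5−7) = (−4)·(−1)·2·(−2) = −16 ≡ 6, so v_2 = 6^{−1} = 2 (mod 11).
  i = 3 (α = 6): (6−9)(6−5)(6−3)(6−7) = (−3)·1·3·(−1) = 9 ≡ 9, so v_3 = 9^{−1} = 5 (mod 11).
  i = 4 (α = 3): (3−9)(3−5)(3−6)(3−7) = (−6)·(−2)·(−3)·(−4) = 144 ≡ 1, so v_4 = 1^{−1} = 1 (mod 11).
  i = 5 (α = 7): (7−9)(7−5)(7−6)(7−3) = (−2)·2·1·4 = −16 ≡ 6, so v_5 = 6^{−1} = 2 (mod 11).
  v = [1, 2, 5, 1, 2].
Step 2: syndromes of r = [1, 7, 2, 6, 8] (all sums mod 11).
  S_0 = Σ v_i r_i = 1·1 + 2·7 + 5·2 + 1·6 + 2·8 = 47 ≡ 3.
  S_1 = Σ v_i α_i r_i = 1·9·1 + 2·5·7 + 5·6·2 + 1·3·6 + 2·7·8 = 269 ≡ 5.
  α_i^2 mod 11 = [4, 3, 3, 9, 5].
  S_2 = Σ v_i α_i^2 r_i = 1·4·1 + 2·3·7 + 5·3·2 + 1·9·6 + 2·5·8 = 210 ≡ 1.
  S = (3, 5, 1) ≠ 0, so r is not a codeword (an error is present).
Step 3: locate the error. For a single error e at position i, S_ℓ = v_i·e·α_i^ℓ, so α_err = S_1/S_0.
  S_0^{−1} = 3^{−1} = 4 (mod 11), so α_err = 5·4 = 20 ≡ 9 = α_1. Error position i = 1.
  Consistency check: S_2/S_1 = 1·9 = 9 ≡ 9 = α_err ✓ (single-error assumption holds).
Step 4: error magnitude e = S_0/v_1 = S_0·∏_{j≠1}(α_1 − α_j) = 3·1 = 3 ≡ 3 (mod 11).
Step 5: correct position 1: c_1 = r_1 − e = 1 − 3 ≡ 9 (mod 11). Hence c = [9, 7, 2, 6, 8].
  Check: interpolating c through the α_i gives m(x) = 10 + 6·x (degree < 2) with m(α_i) = c_i for every i, so c is indeed a codeword.


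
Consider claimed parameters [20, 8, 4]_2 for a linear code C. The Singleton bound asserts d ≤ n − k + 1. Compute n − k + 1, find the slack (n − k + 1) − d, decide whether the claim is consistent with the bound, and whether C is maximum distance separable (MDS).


Singleton RHS = n − k + 1 = 13, slack = 9, bound satisfied, not MDS.

Singleton bound: d ≤ n − k + 1.
Here n = 20, k = 8, so n − k + 1 = 13.
Given d = 4, check d ≤ 13: YES.
Slack = (n − k + 1) − d = 9.
The code is NOT MDS (slack = 9 > 0).
Description: the claimed parameters are [20, 8, 4]_2; such a code would be non-MDS.


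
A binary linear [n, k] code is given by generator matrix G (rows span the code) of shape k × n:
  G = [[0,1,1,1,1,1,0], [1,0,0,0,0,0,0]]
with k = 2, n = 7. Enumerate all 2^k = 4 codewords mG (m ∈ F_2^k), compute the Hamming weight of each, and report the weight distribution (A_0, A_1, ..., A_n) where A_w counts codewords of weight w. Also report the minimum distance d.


Weight distribution: A_0 = 1, A_1 = 1, A_5 = 1, A_6 = 1. Minimum distance d = 1.

Enumerate all 2^2 = 4 messages m ∈ F_2^2.
For each, compute codeword c = mG in F_2^7, then tally its weight.
  m = 00 → c = 0000000, weight = 0.
  m = 10 → c = 0111110, weight = 5.
  m = 01 → c = 1000000, weight = 1.
  m = 11 → c = 1111110, weight = 6.
Tally weights:
  weight 0: 1 codewords.
  weight 1: 1 codewords.
  weight 5: 1 codewords.
  weight 6: 1 codewords.
Minimum distance d = smallest w > 0 with A_w > 0 = 1.
Sanity: Σ A_w = 4 = 2^2 = 4 ✓.


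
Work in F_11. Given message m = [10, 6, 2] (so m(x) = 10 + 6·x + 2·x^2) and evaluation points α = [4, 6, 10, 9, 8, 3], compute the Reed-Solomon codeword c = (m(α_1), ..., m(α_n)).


c = [0, 8, 6, 6, 10, 2]

Message polynomial: m(x) = 10 + 6·x + 2·x^2 (mod 11).
For each evaluation point α_i, compute m(α_i) mod 11:
  α_1 = 4: Horner steps 2 → 3 → 0, so m(4) = 0.
  α_2 = 6: Horner steps 2 → 7 → 8, so m(6) = 8.
  α_3 = 10: Horner steps 2 → 4 → 6, so m(10) = 6.
  α_4 = 9: Horner steps 2 → 2 → 6, so m(9) = 6.
  α_5 = 8: Horner steps 2 → 0 → 10, so m(8) = 10.
  α_6 = 3: Horner steps 2 → 1 → 2, so m(3) = 2.
Codeword c = [0, 8, 6, 6, 10, 2] ∈ F_11^6.


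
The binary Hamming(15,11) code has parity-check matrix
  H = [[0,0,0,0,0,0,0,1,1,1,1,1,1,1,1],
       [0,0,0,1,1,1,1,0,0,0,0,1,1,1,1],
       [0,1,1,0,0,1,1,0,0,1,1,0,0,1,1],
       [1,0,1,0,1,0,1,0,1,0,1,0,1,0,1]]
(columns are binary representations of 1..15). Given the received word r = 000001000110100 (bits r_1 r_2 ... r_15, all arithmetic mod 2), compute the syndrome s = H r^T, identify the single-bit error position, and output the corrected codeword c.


s = (1, 0, 1, 0)^T, error position = 10, corrected codeword c = 000001000010100

Compute s = H r^T mod 2 one row at a time:
  s_1 = 0 + 0 + 1 + 1 + 0 + 1 + 0 + 0 = 3 ≡ 1 (mod 2).
  s_2 = 0 + 0 + 1 + 0 + 0 + 1 + 0 + 0 = 2 ≡ 0 (mod 2).
  s_3 = 0 + 0 + 1 + 0 + 1 + 1 + 0 + 0 = 3 ≡ 1 (mod 2).
  s_4 = 0 + 0 + 0 + 0 + 0 + 1 + 1 + 0 = 2 ≡ 0 (mod 2).
s = (1, 0, 1, 0)^T — this equals column 10 of H (binary 1010), so error is at position 10.
Correct: flip bit 10 of r = 000001000110100 to get c = 000001000010100.


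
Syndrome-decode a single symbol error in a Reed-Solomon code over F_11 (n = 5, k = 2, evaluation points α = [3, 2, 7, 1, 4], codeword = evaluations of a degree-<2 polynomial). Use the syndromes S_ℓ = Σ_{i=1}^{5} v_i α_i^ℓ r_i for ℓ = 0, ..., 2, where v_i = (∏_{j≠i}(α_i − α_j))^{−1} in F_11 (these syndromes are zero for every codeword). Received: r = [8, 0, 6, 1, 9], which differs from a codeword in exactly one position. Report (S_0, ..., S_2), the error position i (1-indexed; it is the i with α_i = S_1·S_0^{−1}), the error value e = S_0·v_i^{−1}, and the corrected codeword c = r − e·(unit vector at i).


S = (8, 2, 6), error at position 1, error magnitude e = 9, c = [10, 0, 6, 1, 9].

Step 1: column multipliers v_i = (∏_{j≠i}(α_i − α_j))^{−1} mod 11.
  i = 1 (α = 3): (3−2)(3−7)(3−1)(3−4) = 1·(−4)·2·(−1) = 8 ≡ 8, so v_1 = 8^{−1} = 7 (mod 11).
  i = 2 (α = 2): (2−3)(2−7)(2−1)(2−4) = (−1)·(−5)·1·(−2) = −10 ≡ 1, so v_2 = 1^{−1} = 1 (mod 11).
  i = 3 (α = 7): (7−3)(7−2)(7−1)(7−4) = 4·5·6·3 = 360 ≡ 8, so v_3 = 8^{−1} = 7 (mod 11).
  i = 4 (α = 1): (1−3)(1−2)(1−7)(1−4) = (−2)·(−1)·(−6)·(−3) = 36 ≡ 3, so v_4 = 3^{−1} = 4 (mod 11).
  i = 5 (α = 4): (4−3)(4−2)(4−7)(4−1) = 1·2·(−3)·3 = −18 ≡ 4, so v_5 = 4^{−1} = 3 (mod 11).
  v = [7, 1, 7, 4, 3].
Step 2: syndromes of r = [8, 0, 6, 1, 9] (all sums mod 11).
  S_0 = Σ v_i r_i = 7·8 + 1·0 + 7·6 + 4·1 + 3·9 = 129 ≡ 8.
  S_1 = Σ v_i α_i r_i = 7·3·8 + 1·2·0 + 7·7·6 + 4·1·1 + 3·4·9 = 574 ≡ 2.
  α_i^2 mod 11 = [9, 4, 5, 1, 5].
  S_2 = Σ v_i α_i^2 r_i = 7·9·8 + 1·4·0 + 7·5·6 + 4·1·1 + 3·5·9 = 853 ≡ 6.
  S = (8, 2, 6) ≠ 0, so r is not a codeword (an error is present).
Step 3: locate the error. For a single error e at position i, S_ℓ = v_i·e·α_i^ℓ, so α_err = S_1/S_0.
  S_0^{−1} = 8^{−1} = 7 (mod 11), so α_err = 2·7 = 14 ≡ 3 = α_1. Error position i = 1.
  Consistency check: S_2/S_1 = 6·6 = 36 ≡ 3 = α_err ✓ (single-error assumption holds).
Step 4: error magnitude e = S_0/v_1 = S_0·∏_{j≠1}(α_1 − α_j) = 8·8 = 64 ≡ 9 (mod 11).
Step 5: correct position 1: c_1 = r_1 − e = 8 − 9 ≡ 10 (mod 11). Hence c = [10, 0, 6, 1, 9].
  Check: interpolating c through the α_i gives m(x) = 2 + 10·x (degree < 2) with m(α_i) = c_i for every i, so c is indeed a codeword.


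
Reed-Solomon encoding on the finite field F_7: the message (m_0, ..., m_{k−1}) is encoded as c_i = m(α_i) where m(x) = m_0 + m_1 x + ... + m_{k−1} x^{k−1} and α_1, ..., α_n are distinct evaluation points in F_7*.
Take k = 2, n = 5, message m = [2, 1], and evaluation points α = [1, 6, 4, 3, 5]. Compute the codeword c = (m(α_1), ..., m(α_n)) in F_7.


c = [3, 1, 6, 5, 0]

Message polynomial: m(x) = 2 + 1·x (mod 7).
For each evaluation point α_i, compute m(α_i) mod 7:
  α_1 = 1: Horner steps 1 → 3, so m(1) = 3.
  α_2 = 6: Horner steps 1 → 1, so m(6) = 1.
  α_3 = 4: Horner steps 1 → 6, so m(4) = 6.
  α_4 = 3: Horner steps 1 → 5, so m(3) = 5.
  α_5 = 5: Horner steps 1 → 0, so m(5) = 0.
Codeword c = [3, 1, 6, 5, 0] ∈ F_7^5.


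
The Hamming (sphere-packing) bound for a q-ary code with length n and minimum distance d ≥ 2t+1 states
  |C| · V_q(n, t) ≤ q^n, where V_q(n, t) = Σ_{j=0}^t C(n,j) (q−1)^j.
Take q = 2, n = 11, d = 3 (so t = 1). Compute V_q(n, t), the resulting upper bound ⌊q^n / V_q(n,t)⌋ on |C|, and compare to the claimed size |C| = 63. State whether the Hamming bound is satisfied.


V_q(n, t) = 12, q^n = 2048, Hamming bound = 170, |C| = 63 ≤ bound (satisfied).

Step 1: Compute V_q(n, t) = Σ_{j=0}^1 C(n, j) (q−1)^j.
  j = 0: C(11,0)·(1)^0 = 1·1 = 1.
  j = 1: C(11,1)·(1)^1 = 11·1 = 11.
  V_q(n, t) = 1 + 11 = 12.
Step 2: q^n = 2^11 = 2048.
Step 3: Hamming bound ⌊q^n / V_q(n,t)⌋ = ⌊2048/12⌋ = 170.
Step 4: Compare |C| = 63 to 170: satisfied.
The claimed |C| lies below the Hamming bound.


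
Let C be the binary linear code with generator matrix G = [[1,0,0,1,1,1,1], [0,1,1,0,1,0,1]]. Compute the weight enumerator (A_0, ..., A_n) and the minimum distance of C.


Weight distribution: A_0 = 1, A_4 = 1, A_5 = 2. Minimum distance d = 4.

Enumerate all 2^2 = 4 messages m ∈ F_2^2.
For each, compute codeword c = mG in F_2^7, then tally its weight.
  m = 00 → c = 0000000, weight = 0.
  m = 10 → c = 1001111, weight = 5.
  m = 01 → c = 0110101, weight = 4.
  m = 11 → c = 1111010, weight = 5.
Tally weights:
  weight 0: 1 codewords.
  weight 4: 1 codewords.
  weight 5: 2 codewords.
Minimum distance d = smallest w > 0 with A_w > 0 = 4.
Sanity: Σ A_w = 4 = 2^2 = 4 ✓.


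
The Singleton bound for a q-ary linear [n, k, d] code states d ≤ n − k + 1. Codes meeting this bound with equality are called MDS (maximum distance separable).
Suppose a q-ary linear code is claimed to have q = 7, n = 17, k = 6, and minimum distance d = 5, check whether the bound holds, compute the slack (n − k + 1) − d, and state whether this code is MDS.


Singleton RHS = n − k + 1 = 12, slack = 7, bound satisfied, not MDS.

Singleton bound: d ≤ n − k + 1.
Here n = 17, k = 6, so n − k + 1 = 12.
Given d = 5, check d ≤ 12: YES.
Slack = (n − k + 1) − d = 7.
The code is NOT MDS (slack = 7 > 0).
Description: the claimed parameters are [17, 6, 5]_7; such a code would be non-MDS.


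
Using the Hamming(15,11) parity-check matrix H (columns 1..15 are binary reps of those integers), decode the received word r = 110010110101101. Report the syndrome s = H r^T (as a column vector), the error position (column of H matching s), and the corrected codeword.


s = (1, 1, 0, 1)^T, error position = 13, corrected codeword c = 110010110101001

Compute s = H r^T mod 2 one row at a time:
  s_1 = 1 + 0 + 1 + 0 + 1 + 1 + 0 + 1 = 5 ≡ 1 (mod 2).
  s_2 = 0 + 1 + 0 + 1 + 1 + 1 + 0 + 1 = 5 ≡ 1 (mod 2).
  s_3 = 1 + 0 + 0 + 1 + 1 + 0 + 0 + 1 = 4 ≡ 0 (mod 2).
  s_4 = 1 + 0 + 1 + 1 + 0 + 0 + 1 + 1 = 5 ≡ 1 (mod 2).
s = (1, 1, 0, 1)^T — this equals column 13 of H (binary 1101), so error is at position 13.
Correct: flip bit 13 of r = 110010110101101 to get c = 110010110101001.


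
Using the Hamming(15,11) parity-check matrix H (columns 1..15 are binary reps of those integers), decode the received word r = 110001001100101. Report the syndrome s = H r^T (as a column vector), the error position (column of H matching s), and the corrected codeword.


s = (0, 1, 0, 0)^T, error position = 4, corrected codeword c = 110101001100101

Compute s = H r^T mod 2 one row at a time:
  s_1 = 0 + 1 + 1 + 0 + 0 + 1 + 0 + 1 = 4 ≡ 0 (mod 2).
  s_2 = 0 + 0 + 1 + 0 + 0 + 1 + 0 + 1 = 3 ≡ 1 (mod 2).
  s_3 = 1 + 0 + 1 + 0 + 1 + 0 + 0 + 1 = 4 ≡ 0 (mod 2).
  s_4 = 1 + 0 + 0 + 0 + 1 + 0 + 1 + 1 = 4 ≡ 0 (mod 2).
s = (0, 1, 0, 0)^T — this equals column 4 of H (binary 0100), so error is at position 4.
Correct: flip bit 4 of r = 110001001100101 to get c = 110101001100101.


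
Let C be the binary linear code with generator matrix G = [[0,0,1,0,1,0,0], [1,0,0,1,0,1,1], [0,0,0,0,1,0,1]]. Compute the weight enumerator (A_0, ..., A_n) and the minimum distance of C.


Weight distribution: A_0 = 1, A_2 = 3, A_4 = 3, A_6 = 1. Minimum distance d = 2.

Enumerate all 2^3 = 8 messages m ∈ F_2^3.
For each, compute codeword c = mG in F_2^7, then tally its weight.
  m = 000 → c = 0000000, weight = 0.
  m = 100 → c = 0010100, weight = 2.
  m = 010 → c = 1001011, weight = 4.
  m = 110 → c = 1011111, weight = 6.
  m = 001 → c = 0000101, weight = 2.
  m = 101 → c = 0010001, weight = 2.
  m = 011 → c = 1001110, weight = 4.
  m = 111 → c = 1011010, weight = 4.
Tally weights:
  weight 0: 1 codewords.
  weight 2: 3 codewords.
  weight 4: 3 codewords.
  weight 6: 1 codewords.
Minimum distance d = smallest w > 0 with A_w > 0 = 2.
Sanity: Σ A_w = 8 = 2^3 = 8 ✓.


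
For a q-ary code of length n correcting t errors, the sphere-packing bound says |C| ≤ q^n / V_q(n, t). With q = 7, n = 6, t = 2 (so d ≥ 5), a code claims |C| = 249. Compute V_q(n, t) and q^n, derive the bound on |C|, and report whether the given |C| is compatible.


V_q(n, t) = 577, q^n = 117649, Hamming bound = 203, |C| = 249 > bound (violated).

Step 1: Compute V_q(n, t) = Σ_{j=0}^2 C(n, j) (q−1)^j.
  j = 0: C(6,0)·(6)^0 = 1·1 = 1.
  j = 1: C(6,1)·(6)^1 = 6·6 = 36.
  j = 2: C(6,2)·(6)^2 = 15·36 = 540.
  V_q(n, t) = 1 + 36 + 540 = 577.
Step 2: q^n = 7^6 = 117649.
Step 3: Hamming bound ⌊q^n / V_q(n,t)⌋ = ⌊117649/577⌋ = 203.
Step 4: Compare |C| = 249 to 203: violated.
The claimed |C| lies above the Hamming bound, so no 7-ary code of length 6 with d ≥ 5 can have 249 codewords.


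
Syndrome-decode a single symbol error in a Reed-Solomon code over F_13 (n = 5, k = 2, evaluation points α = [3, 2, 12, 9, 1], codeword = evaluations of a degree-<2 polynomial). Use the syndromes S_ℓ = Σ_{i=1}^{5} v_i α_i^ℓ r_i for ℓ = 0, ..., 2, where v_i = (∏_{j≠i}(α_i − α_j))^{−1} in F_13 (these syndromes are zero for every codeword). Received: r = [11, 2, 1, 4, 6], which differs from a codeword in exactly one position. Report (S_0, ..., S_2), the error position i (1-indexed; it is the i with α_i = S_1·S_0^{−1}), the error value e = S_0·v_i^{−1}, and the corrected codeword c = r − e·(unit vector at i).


S = (5, 6, 2), error at position 4, error magnitude e = 4, c = [11, 2, 1, 0, 6].

Step 1: column multipliers v_i = (∏_{j≠i}(α_i − α_j))^{−1} mod 13.
  i = 1 (α = 3): (3−2)(3−12)(3−9)(3−1) = 1·(−9)·(−6)·2 = 108 ≡ 4, so v_1 = 4^{−1} = 10 (mod 13).
  i = 2 (α = 2): (2−3)(2−12)(2−9)(2−1) = (−1)·(−10)·(−7)·1 = −70 ≡ 8, so v_2 = 8^{−1} = 5 (mod 13).
  i = 3 (α = 12): (12−3)(12−2)(12−9)(12−1) = 9·10·3·11 = 2970 ≡ 6, so v_3 = 6^{−1} = 11 (mod 13).
  i = 4 (α = 9): (9−3)(9−2)(9−12)(9−1) = 6·7·(−3)·8 = −1008 ≡ 6, so v_4 = 6^{−1} = 11 (mod 13).
  i = 5 (α = 1): (1−3)(1−2)(1−12)(1−9) = (−2)·(−1)·(−11)·(−8) = 176 ≡ 7, so v_5 = 7^{−1} = 2 (mod 13).
  v = [10, 5, 11, 11, 2].
Step 2: syndromes of r = [11, 2, 1, 4, 6] (all sums mod 13).
  S_0 = Σ v_i r_i = 10·11 + 5·2 + 11·1 + 11·4 + 2·6 = 187 ≡ 5.
  S_1 = Σ v_i α_i r_i = 10·3·11 + 5·2·2 + 11·12·1 + 11·9·4 + 2·1·6 = 890 ≡ 6.
  α_i^2 mod 13 = [9, 4, 1, 3, 1].
  S_2 = Σ v_i α_i^2 r_i = 10·9·11 + 5·4·2 + 11·1·1 + 11·3·4 + 2·1·6 = 1185 ≡ 2.
  S = (5, 6, 2) ≠ 0, so r is not a codeword (an error is present).
Step 3: locate the error. For a single error e at position i, S_ℓ = v_i·e·α_i^ℓ, so α_err = S_1/S_0.
  S_0^{−1} = 5^{−1} = 8 (mod 13), so α_err = 6·8 = 48 ≡ 9 = α_4. Error position i = 4.
  Consistency check: S_2/S_1 = 2·11 = 22 ≡ 9 = α_err ✓ (single-error assumption holds).
Step 4: error magnitude e = S_0/v_4 = S_0·∏_{j≠4}(α_4 − α_j) = 5·6 = 30 ≡ 4 (mod 13).
Step 5: correct position 4: c_4 = r_4 − e = 4 − 4 ≡ 0 (mod 13). Hence c = [11, 2, 1, 0, 6].
  Check: interpolating c through the α_i gives m(x) = 10 + 9·x (degree < 2) with m(α_i) = c_i for every i, so c is indeed a codeword.


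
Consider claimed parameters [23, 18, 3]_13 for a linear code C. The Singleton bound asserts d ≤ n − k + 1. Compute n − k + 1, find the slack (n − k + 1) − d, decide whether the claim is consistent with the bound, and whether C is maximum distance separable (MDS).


Singleton RHS = n − k + 1 = 6, slack = 3, bound satisfied, not MDS.

Singleton bound: d ≤ n − k + 1.
Here n = 23, k = 18, so n − k + 1 = 6.
Given d = 3, check d ≤ 6: YES.
Slack = (n − k + 1) − d = 3.
The code is NOT MDS (slack = 3 > 0).
Description: the claimed parameters are [23, 18, 3]_13; such a code would be non-MDS.


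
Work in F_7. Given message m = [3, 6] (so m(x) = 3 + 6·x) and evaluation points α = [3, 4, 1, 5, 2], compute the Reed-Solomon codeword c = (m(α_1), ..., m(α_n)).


c = [0, 6, 2, 5, 1]

Message polynomial: m(x) = 3 + 6·x (mod 7).
For each evaluation point α_i, compute m(α_i) mod 7:
  α_1 = 3: Horner steps 6 → 0, so m(3) = 0.
  α_2 = 4: Horner steps 6 → 6, so m(4) = 6.
  α_3 = 1: Horner steps 6 → 2, so m(1) = 2.
  α_4 = 5: Horner steps 6 → 5, so m(5) = 5.
  α_5 = 2: Horner steps 6 → 1, so m(2) = 1.
Codeword c = [0, 6, 2, 5, 1] ∈ F_7^5.


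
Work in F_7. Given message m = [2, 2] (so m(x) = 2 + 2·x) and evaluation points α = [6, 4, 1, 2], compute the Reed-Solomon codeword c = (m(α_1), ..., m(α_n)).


c = [0, 3, 4, 6]

Message polynomial: m(x) = 2 + 2·x (mod 7).
For each evaluation point α_i, compute m(α_i) mod 7:
  α_1 = 6: Horner steps 2 → 0, so m(6) = 0.
  α_2 = 4: Horner steps 2 → 3, so m(4) = 3.
  α_3 = 1: Horner steps 2 → 4, so m(1) = 4.
  α_4 = 2: Horner steps 2 → 6, so m(2) = 6.
Codeword c = [0, 3, 4, 6] ∈ F_7^4.


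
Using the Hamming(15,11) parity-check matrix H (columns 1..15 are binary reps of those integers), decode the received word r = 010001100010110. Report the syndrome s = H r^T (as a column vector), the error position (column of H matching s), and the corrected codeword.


s = (1, 0, 1, 1)^T, error position = 11, corrected codeword c = 010001100000110

Compute s = H r^T mod 2 one row at a time:
  s_1 = 0 + 0 + 0 + 1 + 0 + 1 + 1 + 0 = 3 ≡ 1 (mod 2).
  s_2 = 0 + 0 + 1 + 1 + 0 + 1 + 1 + 0 = 4 ≡ 0 (mod 2).
  s_3 = 1 + 0 + 1 + 1 + 0 + 1 + 1 + 0 = 5 ≡ 1 (mod 2).
  s_4 = 0 + 0 + 0 + 1 + 0 + 1 + 1 + 0 = 3 ≡ 1 (mod 2).
s = (1, 0, 1, 1)^T — this equals column 11 of H (binary 1011), so error is at position 11.
Correct: flip bit 11 of r = 010001100010110 to get c = 010001100000110.


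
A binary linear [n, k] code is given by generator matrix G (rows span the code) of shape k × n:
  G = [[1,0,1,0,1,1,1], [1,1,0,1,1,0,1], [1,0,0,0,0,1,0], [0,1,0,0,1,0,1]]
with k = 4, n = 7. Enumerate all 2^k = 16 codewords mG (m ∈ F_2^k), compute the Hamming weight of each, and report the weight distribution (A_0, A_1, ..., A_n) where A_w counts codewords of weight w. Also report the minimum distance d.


Weight distribution: A_0 = 1, A_2 = 4, A_3 = 2, A_4 = 3, A_5 = 6. Minimum distance d = 2.

Enumerate all 2^4 = 16 messages m ∈ F_2^4.
For each, compute codeword c = mG in F_2^7, then tally its weight.
  m = 0000 → c = 0000000, weight = 0.
  m = 1000 → c = 1010111, weight = 5.
  m = 0100 → c = 1101101, weight = 5.
  m = 1100 → c = 0111010, weight = 4.
  m = 0010 → c = 1000010, weight = 2.
  m = 1010 → c = 0010101, weight = 3.
  m = 0110 → c = 0101111, weight = 5.
  m = 1110 → c = 1111000, weight = 4.
  m = 0001 → c = 0100101, weight = 3.
  m = 1001 → c = 1110010, weight = 4.
  m = 0101 → c = 1001000, weight = 2.
  m = 1101 → c = 0011111, weight = 5.
  m = 0011 → c = 1100111, weight = 5.
  m = 1011 → c = 0110000, weight = 2.
  m = 0111 → c = 0001010, weight = 2.
  m = 1111 → c = 1011101, weight = 5.
Tally weights:
  weight 0: 1 codewords.
  weight 2: 4 codewords.
  weight 3: 2 codewords.
  weight 4: 3 codewords.
  weight 5: 6 codewords.
Minimum distance d = smallest w > 0 with A_w > 0 = 2.
Sanity: Σ A_w = 16 = 2^4 = 16 ✓.


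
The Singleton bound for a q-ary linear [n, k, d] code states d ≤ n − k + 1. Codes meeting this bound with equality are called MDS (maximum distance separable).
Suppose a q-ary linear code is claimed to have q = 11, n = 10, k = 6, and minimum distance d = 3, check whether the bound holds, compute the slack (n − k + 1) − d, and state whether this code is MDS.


Singleton RHS = n − k + 1 = 5, slack = 2, bound satisfied, not MDS.

Singleton bound: d ≤ n − k + 1.
Here n = 10, k = 6, so n − k + 1 = 5.
Given d = 3, check d ≤ 5: YES.
Slack = (n − k + 1) − d = 2.
The code is NOT MDS (slack = 2 > 0).
Description: the claimed parameters are [10, 6, 3]_11; such a code would be non-MDS.


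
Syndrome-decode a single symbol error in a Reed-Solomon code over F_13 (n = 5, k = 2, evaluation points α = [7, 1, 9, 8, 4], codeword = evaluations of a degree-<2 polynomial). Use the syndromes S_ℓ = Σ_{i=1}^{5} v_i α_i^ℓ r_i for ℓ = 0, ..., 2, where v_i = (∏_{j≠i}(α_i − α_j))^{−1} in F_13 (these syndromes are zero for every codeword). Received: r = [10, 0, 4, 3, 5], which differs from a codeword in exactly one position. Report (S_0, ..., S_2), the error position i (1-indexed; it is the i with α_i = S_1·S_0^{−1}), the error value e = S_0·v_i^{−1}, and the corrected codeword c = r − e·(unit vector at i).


S = (4, 10, 12), error at position 3, error magnitude e = 8, c = [10, 0, 9, 3, 5].

Step 1: column multipliers v_i = (∏_{j≠i}(α_i − α_j))^{−1} mod 13.
  i = 1 (α = 7): (7−1)(7−9)(7−8)(7−4) = 6·(−2)·(−1)·3 = 36 ≡ 10, so v_1 = 10^{−1} = 4 (mod 13).
  i = 2 (α = 1): (1−7)(1−9)(1−8)(1−4) = (−6)·(−8)·(−7)·(−3) = 1008 ≡ 7, so v_2 = 7^{−1} = 2 (mod 13).
  i = 3 (α = 9): (9−7)(9−1)(9−8)(9−4) = 2·8·1·5 = 80 ≡ 2, so v_3 = 2^{−1} = 7 (mod 13).
  i = 4 (α = 8): (8−7)(8−1)(8−9)(8−4) = 1·7·(−1)·4 = −28 ≡ 11, so v_4 = 11^{−1} = 6 (mod 13).
  i = 5 (α = 4): (4−7)(4−1)(4−9)(4−8) = (−3)·3·(−5)·(−4) = −180 ≡ 2, so v_5 = 2^{−1} = 7 (mod 13).
  v = [4, 2, 7, 6, 7].
Step 2: syndromes of r = [10, 0, 4, 3, 5] (all sums mod 13).
  S_0 = Σ v_i r_i = 4·10 + 2·0 + 7·4 + 6·3 + 7·5 = 121 ≡ 4.
  S_1 = Σ v_i α_i r_i = 4·7·10 + 2·1·0 + 7·9·4 + 6·8·3 + 7·4·5 = 816 ≡ 10.
  α_i^2 mod 13 = [10, 1, 3, 12, 3].
  S_2 = Σ v_i α_i^2 r_i = 4·10·10 + 2·1·0 + 7·3·4 + 6·12·3 + 7·3·5 = 805 ≡ 12.
  S = (4, 10, 12) ≠ 0, so r is not a codeword (an error is present).
Step 3: locate the error. For a single error e at position i, S_ℓ = v_i·e·α_i^ℓ, so α_err = S_1/S_0.
  S_0^{−1} = 4^{−1} = 10 (mod 13), so α_err = 10·10 = 100 ≡ 9 = α_3. Error position i = 3.
  Consistency check: S_2/S_1 = 12·4 = 48 ≡ 9 = α_err ✓ (single-error assumption holds).
Step 4: error magnitude e = S_0/v_3 = S_0·∏_{j≠3}(α_3 − α_j) = 4·2 = 8 ≡ 8 (mod 13).
Step 5: correct position 3: c_3 = r_3 − e = 4 − 8 ≡ 9 (mod 13). Hence c = [10, 0, 9, 3, 5].
  Check: interpolating c through the α_i gives m(x) = 7 + 6·x (degree < 2) with m(α_i) = c_i for every i, so c is indeed a codeword.


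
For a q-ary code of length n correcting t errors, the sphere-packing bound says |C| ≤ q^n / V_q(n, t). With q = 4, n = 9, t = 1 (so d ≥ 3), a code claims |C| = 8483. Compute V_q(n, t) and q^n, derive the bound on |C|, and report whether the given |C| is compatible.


V_q(n, t) = 28, q^n = 262144, Hamming bound = 9362, |C| = 8483 ≤ bound (satisfied).

Step 1: Compute V_q(n, t) = Σ_{j=0}^1 C(n, j) (q−1)^j.
  j = 0: C(9,0)·(3)^0 = 1·1 = 1.
  j = 1: C(9,1)·(3)^1 = 9·3 = 27.
  V_q(n, t) = 1 + 27 = 28.
Step 2: q^n = 4^9 = 262144.
Step 3: Hamming bound ⌊q^n / V_q(n,t)⌋ = ⌊262144/28⌋ = 9362.
Step 4: Compare |C| = 8483 to 9362: satisfied.
The claimed |C| lies below the Hamming bound.


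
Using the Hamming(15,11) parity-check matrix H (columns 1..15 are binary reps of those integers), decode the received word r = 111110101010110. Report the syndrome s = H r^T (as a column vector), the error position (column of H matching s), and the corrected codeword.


s = (0, 1, 1, 1)^T, error position = 7, corrected codeword c = 111110001010110

Compute s = H r^T mod 2 one row at a time:
  s_1 = 0 + 1 + 0 + 1 + 0 + 1 + 1 + 0 = 4 ≡ 0 (mod 2).
  s_2 = 1 + 1 + 0 + 1 + 0 + 1 + 1 + 0 = 5 ≡ 1 (mod 2).
  s_3 = 1 + 1 + 0 + 1 + 0 + 1 + 1 + 0 = 5 ≡ 1 (mod 2).
  s_4 = 1 + 1 + 1 + 1 + 1 + 1 + 1 + 0 = 7 ≡ 1 (mod 2).
s = (0, 1, 1, 1)^T — this equals column 7 of H (binary 0111), so error is at position 7.
Correct: flip bit 7 of r = 111110101010110 to get c = 111110001010110.


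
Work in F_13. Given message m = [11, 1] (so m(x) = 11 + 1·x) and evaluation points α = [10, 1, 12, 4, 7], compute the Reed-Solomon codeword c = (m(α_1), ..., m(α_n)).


c = [8, 12, 10, 2, 5]

Message polynomial: m(x) = 11 + 1·x (mod 13).
For each evaluation point α_i, compute m(α_i) mod 13:
  α_1 = 10: Horner steps 1 → 8, so m(10) = 8.
  α_2 = 1: Horner steps 1 → 12, so m(1) = 12.
  α_3 = 12: Horner steps 1 → 10, so m(12) = 10.
  α_4 = 4: Horner steps 1 → 2, so m(4) = 2.
  α_5 = 7: Horner steps 1 → 5, so m(7) = 5.
Codeword c = [8, 12, 10, 2, 5] ∈ F_13^5.


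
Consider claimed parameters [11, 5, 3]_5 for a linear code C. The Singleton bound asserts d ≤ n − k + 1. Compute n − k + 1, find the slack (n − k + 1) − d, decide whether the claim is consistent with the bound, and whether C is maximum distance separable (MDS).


Singleton RHS = n − k + 1 = 7, slack = 4, bound satisfied, not MDS.

Singleton bound: d ≤ n − k + 1.
Here n = 11, k = 5, so n − k + 1 = 7.
Given d = 3, check d ≤ 7: YES.
Slack = (n − k + 1) − d = 4.
The code is NOT MDS (slack = 4 > 0).
Description: the claimed parameters are [11, 5, 3]_5; such a code would be non-MDS.


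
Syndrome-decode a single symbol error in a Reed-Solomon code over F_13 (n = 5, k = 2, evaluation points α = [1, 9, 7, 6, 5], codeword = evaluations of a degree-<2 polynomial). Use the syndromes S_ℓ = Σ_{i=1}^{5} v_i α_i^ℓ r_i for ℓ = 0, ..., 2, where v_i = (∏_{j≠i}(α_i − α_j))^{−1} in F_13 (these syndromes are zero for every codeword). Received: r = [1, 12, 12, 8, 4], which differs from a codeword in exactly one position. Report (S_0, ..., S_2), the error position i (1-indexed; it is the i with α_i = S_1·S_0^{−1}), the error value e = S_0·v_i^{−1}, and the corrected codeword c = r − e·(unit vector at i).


S = (7, 11, 8), error at position 2, error magnitude e = 5, c = [1, 7, 12, 8, 4].

Step 1: column multipliers v_i = (∏_{j≠i}(α_i − α_j))^{−1} mod 13.
  i = 1 (α = 1): (1−9)(1−7)(1−6)(1−5) = (−8)·(−6)·(−5)·(−4) = 960 ≡ 11, so v_1 = 11^{−1} = 6 (mod 13).
  i = 2 (α = 9): (9−1)(9−7)(9−6)(9−5) = 8·2·3·4 = 192 ≡ 10, so v_2 = 10^{−1} = 4 (mod 13).
  i = 3 (α = 7): (7−1)(7−9)(7−6)(7−5) = 6·(−2)·1·2 = −24 ≡ 2, so v_3 = 2^{−1} = 7 (mod 13).
  i = 4 (α = 6): (6−1)(6−9)(6−7)(6−5) = 5·(−3)·(−1)·1 = 15 ≡ 2, so v_4 = 2^{−1} = 7 (mod 13).
  i = 5 (α = 5): (5−1)(5−9)(5−7)(5−6) = 4·(−4)·(−2)·(−1) = −32 ≡ 7, so v_5 = 7^{−1} = 2 (mod 13).
  v = [6, 4, 7, 7, 2].
Step 2: syndromes of r = [1, 12, 12, 8, 4] (all sums mod 13).
  S_0 = Σ v_i r_i = 6·1 + 4·12 + 7·12 + 7·8 + 2·4 = 202 ≡ 7.
  S_1 = Σ v_i α_i r_i = 6·1·1 + 4·9·12 + 7·7·12 + 7·6·8 + 2·5·4 = 1402 ≡ 11.
  α_i^2 mod 13 = [1, 3, 10, 10, 12].
  S_2 = Σ v_i α_i^2 r_i = 6·1·1 + 4·3·12 + 7·10·12 + 7·10·8 + 2·12·4 = 1646 ≡ 8.
  S = (7, 11, 8) ≠ 0, so r is not a codeword (an error is present).
Step 3: locate the error. For a single error e at position i, S_ℓ = v_i·e·α_i^ℓ, so α_err = S_1/S_0.
  S_0^{−1} = 7^{−1} = 2 (mod 13), so α_err = 11·2 = 22 ≡ 9 = α_2. Error position i = 2.
  Consistency check: S_2/S_1 = 8·6 = 48 ≡ 9 = α_err ✓ (single-error assumption holds).
Step 4: error magnitude e = S_0/v_2 = S_0·∏_{j≠2}(α_2 − α_j) = 7·10 = 70 ≡ 5 (mod 13).
Step 5: correct position 2: c_2 = r_2 − e = 12 − 5 ≡ 7 (mod 13). Hence c = [1, 7, 12, 8, 4].
  Check: interpolating c through the α_i gives m(x) = 10 + 4·x (degree < 2) with m(α_i) = c_i for every i, so c is indeed a codeword.
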